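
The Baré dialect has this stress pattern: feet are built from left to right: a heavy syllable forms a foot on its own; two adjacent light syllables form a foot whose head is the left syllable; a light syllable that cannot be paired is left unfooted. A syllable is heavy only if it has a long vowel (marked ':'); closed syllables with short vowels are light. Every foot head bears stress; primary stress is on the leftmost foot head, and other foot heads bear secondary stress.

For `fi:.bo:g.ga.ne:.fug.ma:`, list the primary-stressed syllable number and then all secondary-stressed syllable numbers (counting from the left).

Weights: 1 fi: H, 2 bo:g H, 3 ga L, 4 ne: H, 5 fug L, 6 ma: H.
Parse left to right (heavy = foot alone; LL = one foot; stranded L unfooted): (ˈfi:) (ˈbo:g) ga (ˈne:) fug (ˈma:).
Foot heads: 1, 2, 4, 6.
Primary stress on the leftmost head = syllable 1.
Secondary stress on 2, 4, 6: ˈfi:.ˌbo:g.ga.ˌne:.fug.ˌma:.

primary 1, secondary 2, 4, 6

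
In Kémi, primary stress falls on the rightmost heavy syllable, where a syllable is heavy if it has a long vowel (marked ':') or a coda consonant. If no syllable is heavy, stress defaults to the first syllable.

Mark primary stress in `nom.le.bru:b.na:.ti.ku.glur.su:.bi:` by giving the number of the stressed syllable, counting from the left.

9

Weights: 1 nom H, 2 le L, 3 bru:b H, 4 na: H, 5 ti L, 6 ku L, 7 glur H, 8 su: H, 9 bi: H.
Heavy syllables in the domain: 1, 3, 4, 7, 8, 9. The rightmost is syllable 9 (bi:).
Primary stress: syllable 9 → nom.le.bru:b.na:.ti.ku.glur.su:.ˈbi:.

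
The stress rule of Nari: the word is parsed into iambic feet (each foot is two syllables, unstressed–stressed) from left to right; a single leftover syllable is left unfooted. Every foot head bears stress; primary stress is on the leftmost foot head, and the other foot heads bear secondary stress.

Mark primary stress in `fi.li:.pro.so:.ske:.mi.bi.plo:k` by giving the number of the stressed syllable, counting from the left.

2

Parse left to right into iambic (σˈσ) feet: (fi.ˈli:) (pro.ˈso:) (ske:.ˈmi) (bi.ˈplo:k).
Foot heads (stressed positions): 2, 4, 6, 8.
End Rule Leftmost: primary stress on the leftmost head = syllable 2.
Primary stress: syllable 2 → fi.ˈli:.pro.so:.ske:.mi.bi.plo:k.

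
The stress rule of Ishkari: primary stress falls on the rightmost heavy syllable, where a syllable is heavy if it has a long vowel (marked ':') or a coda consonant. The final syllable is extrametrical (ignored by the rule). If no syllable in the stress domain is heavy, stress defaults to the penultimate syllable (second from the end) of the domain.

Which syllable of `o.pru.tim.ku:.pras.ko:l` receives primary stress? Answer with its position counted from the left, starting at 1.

The final syllable (6, ko:l) is extrametrical; the stress domain is syllables 1–5.
Weights: 1 o L, 2 pru L, 3 tim H, 4 ku: H, 5 pras H.
Heavy syllables in the domain: 3, 4, 5. The rightmost is syllable 5 (pras).
Primary stress: syllable 5 → o.pru.tim.ku:.ˈpras.ko:l.

5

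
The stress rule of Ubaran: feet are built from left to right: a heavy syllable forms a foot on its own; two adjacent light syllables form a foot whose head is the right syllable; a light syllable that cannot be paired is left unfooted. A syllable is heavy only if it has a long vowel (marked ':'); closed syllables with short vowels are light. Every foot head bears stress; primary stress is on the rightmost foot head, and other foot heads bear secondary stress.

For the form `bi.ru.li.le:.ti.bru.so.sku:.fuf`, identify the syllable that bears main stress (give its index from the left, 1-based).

Weights: 1 bi L, 2 ru L, 3 li L, 4 le: H, 5 ti L, 6 bru L, 7 so L, 8 sku: H, 9 fuf L.
Parse left to right (heavy = foot alone; LL = one foot; stranded L unfooted): (bi.ˈru) li (ˈle:) (ti.ˈbru) so (ˈsku:) fuf.
Foot heads: 2, 4, 6, 8.
Primary stress on the rightmost head = syllable 8.
Primary stress: syllable 8 → bi.ru.li.le:.ti.bru.so.ˈsku:.fuf.

8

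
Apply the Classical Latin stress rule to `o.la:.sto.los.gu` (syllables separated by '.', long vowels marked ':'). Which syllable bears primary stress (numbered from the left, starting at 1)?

Classical Latin: stress the penult if heavy (long vowel or closed), else the antepenult.
Weights: 3 sto L, 4 los H, 5 gu L.
The penult (syllable 4, los) is heavy, so it takes stress.
Stress on syllable 4: o.la:.sto.ˈlos.gu.

4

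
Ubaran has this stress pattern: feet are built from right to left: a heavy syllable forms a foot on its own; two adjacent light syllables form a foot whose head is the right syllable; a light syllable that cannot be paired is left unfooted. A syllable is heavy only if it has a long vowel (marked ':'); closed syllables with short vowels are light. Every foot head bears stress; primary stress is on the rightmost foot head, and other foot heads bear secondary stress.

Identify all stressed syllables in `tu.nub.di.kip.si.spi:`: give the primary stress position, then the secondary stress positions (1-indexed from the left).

primary 6, secondary 3, 5

Weights: 1 tu L, 2 nub L, 3 di L, 4 kip L, 5 si L, 6 spi: H.
Parse right to left (heavy = foot alone; LL = one foot; stranded L unfooted): tu (nub.ˈdi) (kip.ˈsi) (ˈspi:).
Foot heads: 3, 5, 6.
Primary stress on the rightmost head = syllable 6.
Secondary stress on 3, 5: tu.nub.ˌdi.kip.ˌsi.ˈspi:.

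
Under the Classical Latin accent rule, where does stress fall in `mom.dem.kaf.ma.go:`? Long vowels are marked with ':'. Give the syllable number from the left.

3

Classical Latin: stress the penult if heavy (long vowel or closed), else the antepenult.
Weights: 3 kaf H, 4 ma L, 5 go: H.
The penult (syllable 4, ma) is light, so stress falls on the antepenult (syllable 3, kaf).
Stress on syllable 3: mom.dem.ˈkaf.ma.go:.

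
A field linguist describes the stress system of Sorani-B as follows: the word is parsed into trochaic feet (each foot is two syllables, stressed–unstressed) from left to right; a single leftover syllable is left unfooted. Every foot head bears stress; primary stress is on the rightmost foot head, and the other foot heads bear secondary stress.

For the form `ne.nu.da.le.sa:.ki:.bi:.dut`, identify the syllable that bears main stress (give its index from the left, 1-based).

7

Parse left to right into trochaic (ˈσσ) feet: (ˈne.nu) (ˈda.le) (ˈsa:.ki:) (ˈbi:.dut).
Foot heads (stressed positions): 1, 3, 5, 7.
End Rule Rightmost: primary stress on the rightmost head = syllable 7.
Primary stress: syllable 7 → ne.nu.da.le.sa:.ki:.ˈbi:.dut.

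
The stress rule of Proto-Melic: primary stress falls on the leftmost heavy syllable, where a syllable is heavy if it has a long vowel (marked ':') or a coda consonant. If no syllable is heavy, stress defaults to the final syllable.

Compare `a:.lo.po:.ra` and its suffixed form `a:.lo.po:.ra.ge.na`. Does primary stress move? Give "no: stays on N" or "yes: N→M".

Base `a:.lo.po:.ra` (4 syllables):
  Weights: 1 a: H, 2 lo L, 3 po: H, 4 ra L.
  Heavy syllables in the domain: 1, 3. The leftmost is syllable 1 (a:).
  → primary stress on syllable 1.
Suffixed `a:.lo.po:.ra.ge.na` (6 syllables):
  Weights: 1 a: H, 2 lo L, 3 po: H, 4 ra L, 5 ge L, 6 na L.
  Heavy syllables in the domain: 1, 3. The leftmost is syllable 1 (a:).
  → primary stress on syllable 1.

no: stays on 1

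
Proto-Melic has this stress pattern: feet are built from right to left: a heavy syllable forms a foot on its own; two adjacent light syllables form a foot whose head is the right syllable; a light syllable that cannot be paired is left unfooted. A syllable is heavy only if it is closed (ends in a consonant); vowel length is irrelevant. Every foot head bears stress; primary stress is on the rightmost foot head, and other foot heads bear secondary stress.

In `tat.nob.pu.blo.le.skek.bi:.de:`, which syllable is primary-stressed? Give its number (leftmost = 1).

Weights: 1 tat H, 2 nob H, 3 pu L, 4 blo L, 5 le L, 6 skek H, 7 bi: L, 8 de: L.
Parse right to left (heavy = foot alone; LL = one foot; stranded L unfooted): (ˈtat) (ˈnob) pu (blo.ˈle) (ˈskek) (bi:.ˈde:).
Foot heads: 1, 2, 5, 6, 8.
Primary stress on the rightmost head = syllable 8.
Primary stress: syllable 8 → tat.nob.pu.blo.le.skek.bi:.ˈde:.

8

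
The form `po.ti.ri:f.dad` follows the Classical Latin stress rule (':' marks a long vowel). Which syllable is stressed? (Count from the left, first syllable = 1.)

Classical Latin: stress the penult if heavy (long vowel or closed), else the antepenult.
Weights: 2 ti L, 3 ri:f H, 4 dad H.
The penult (syllable 3, ri:f) is heavy, so it takes stress.
Stress on syllable 3: po.ti.ˈri:f.dad.

3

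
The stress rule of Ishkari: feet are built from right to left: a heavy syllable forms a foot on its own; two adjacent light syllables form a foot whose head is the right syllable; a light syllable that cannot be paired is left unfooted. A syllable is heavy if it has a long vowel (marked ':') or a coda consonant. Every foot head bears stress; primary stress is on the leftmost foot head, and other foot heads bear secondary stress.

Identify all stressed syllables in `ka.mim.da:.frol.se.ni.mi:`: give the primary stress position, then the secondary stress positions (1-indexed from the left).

Weights: 1 ka L, 2 mim H, 3 da: H, 4 frol H, 5 se L, 6 ni L, 7 mi: H.
Parse right to left (heavy = foot alone; LL = one foot; stranded L unfooted): ka (ˈmim) (ˈda:) (ˈfrol) (se.ˈni) (ˈmi:).
Foot heads: 2, 3, 4, 6, 7.
Primary stress on the leftmost head = syllable 2.
Secondary stress on 3, 4, 6, 7: ka.ˈmim.ˌda:.ˌfrol.se.ˌni.ˌmi:.

primary 2, secondary 3, 4, 6, 7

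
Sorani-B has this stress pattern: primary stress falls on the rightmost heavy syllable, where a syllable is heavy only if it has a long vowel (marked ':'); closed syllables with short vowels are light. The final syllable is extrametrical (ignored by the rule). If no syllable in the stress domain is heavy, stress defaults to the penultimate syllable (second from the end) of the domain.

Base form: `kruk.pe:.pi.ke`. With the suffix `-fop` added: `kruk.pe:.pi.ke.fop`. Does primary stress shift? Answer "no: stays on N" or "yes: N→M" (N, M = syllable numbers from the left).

Base `kruk.pe:.pi.ke` (4 syllables):
  The final syllable (4, ke) is extrametrical; the stress domain is syllables 1–3.
  Weights: 1 kruk L, 2 pe: H, 3 pi L.
  Heavy syllables in the domain: 2. The rightmost is syllable 2 (pe:).
  → primary stress on syllable 2.
Suffixed `kruk.pe:.pi.ke.fop` (5 syllables):
  The final syllable (5, fop) is extrametrical; the stress domain is syllables 1–4.
  Weights: 1 kruk L, 2 pe: H, 3 pi L, 4 ke L.
  Heavy syllables in the domain: 2. The rightmost is syllable 2 (pe:).
  → primary stress on syllable 2.

no: stays on 2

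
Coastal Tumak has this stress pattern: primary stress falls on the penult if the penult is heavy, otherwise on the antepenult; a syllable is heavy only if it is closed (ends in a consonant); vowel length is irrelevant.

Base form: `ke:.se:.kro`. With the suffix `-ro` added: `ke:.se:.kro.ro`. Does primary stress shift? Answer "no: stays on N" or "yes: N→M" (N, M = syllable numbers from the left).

yes: 1→2

Base `ke:.se:.kro` (3 syllables):
  Weights: 1 ke: L, 2 se: L, 3 kro L.
  The penult (syllable 2, se:) is light, so stress falls on the antepenult (syllable 1, ke:).
  → primary stress on syllable 1.
Suffixed `ke:.se:.kro.ro` (4 syllables):
  Weights: 2 se: L, 3 kro L, 4 ro L.
  The penult (syllable 3, kro) is light, so stress falls on the antepenult (syllable 2, se:).
  → primary stress on syllable 2.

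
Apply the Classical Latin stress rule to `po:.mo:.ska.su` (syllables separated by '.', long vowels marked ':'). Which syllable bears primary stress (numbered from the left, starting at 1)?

Classical Latin: stress the penult if heavy (long vowel or closed), else the antepenult.
Weights: 2 mo: H, 3 ska L, 4 su L.
The penult (syllable 3, ska) is light, so stress falls on the antepenult (syllable 2, mo:).
Stress on syllable 2: po:.ˈmo:.ska.su.

2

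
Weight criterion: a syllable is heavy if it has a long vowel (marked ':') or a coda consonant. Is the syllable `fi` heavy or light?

light

`fi`: short vowel, open (no coda). Short vowel, open → light.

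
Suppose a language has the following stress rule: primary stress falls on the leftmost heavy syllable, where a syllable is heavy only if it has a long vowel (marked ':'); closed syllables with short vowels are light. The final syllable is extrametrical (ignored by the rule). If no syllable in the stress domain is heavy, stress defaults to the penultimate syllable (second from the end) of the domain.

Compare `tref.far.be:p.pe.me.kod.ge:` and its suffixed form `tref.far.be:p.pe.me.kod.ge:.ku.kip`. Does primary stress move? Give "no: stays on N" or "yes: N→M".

no: stays on 3

Base `tref.far.be:p.pe.me.kod.ge:` (7 syllables):
  The final syllable (7, ge:) is extrametrical; the stress domain is syllables 1–6.
  Weights: 1 tref L, 2 far L, 3 be:p H, 4 pe L, 5 me L, 6 kod L.
  Heavy syllables in the domain: 3. The leftmost is syllable 3 (be:p).
  → primary stress on syllable 3.
Suffixed `tref.far.be:p.pe.me.kod.ge:.ku.kip` (9 syllables):
  The final syllable (9, kip) is extrametrical; the stress domain is syllables 1–8.
  Weights: 1 tref L, 2 far L, 3 be:p H, 4 pe L, 5 me L, 6 kod L, 7 ge: H, 8 ku L.
  Heavy syllables in the domain: 3, 7. The leftmost is syllable 3 (be:p).
  → primary stress on syllable 3.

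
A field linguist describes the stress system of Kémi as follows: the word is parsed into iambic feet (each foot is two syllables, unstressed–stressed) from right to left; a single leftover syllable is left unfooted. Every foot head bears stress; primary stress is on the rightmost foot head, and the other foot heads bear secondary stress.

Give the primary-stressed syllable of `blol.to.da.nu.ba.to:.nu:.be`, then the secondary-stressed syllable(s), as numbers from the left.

primary 8, secondary 2, 4, 6

Parse right to left into iambic (σˈσ) feet: (blol.ˈto) (da.ˈnu) (ba.ˈto:) (nu:.ˈbe).
Foot heads (stressed positions): 2, 4, 6, 8.
End Rule Rightmost: primary stress on the rightmost head = syllable 8.
Secondary stress on 2, 4, 6: blol.ˌto.da.ˌnu.ba.ˌto:.nu:.ˈbe.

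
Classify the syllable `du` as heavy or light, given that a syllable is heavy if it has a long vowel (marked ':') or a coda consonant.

light

`du`: short vowel, open (no coda). Short vowel, open → light.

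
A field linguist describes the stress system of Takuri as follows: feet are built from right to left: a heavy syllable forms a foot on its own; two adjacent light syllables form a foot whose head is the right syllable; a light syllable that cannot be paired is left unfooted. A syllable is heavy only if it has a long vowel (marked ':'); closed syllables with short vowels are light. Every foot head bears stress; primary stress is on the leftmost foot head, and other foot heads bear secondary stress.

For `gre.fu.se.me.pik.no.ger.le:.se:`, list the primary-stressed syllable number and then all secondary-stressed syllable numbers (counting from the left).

Weights: 1 gre L, 2 fu L, 3 se L, 4 me L, 5 pik L, 6 no L, 7 ger L, 8 le: H, 9 se: H.
Parse right to left (heavy = foot alone; LL = one foot; stranded L unfooted): gre (fu.ˈse) (me.ˈpik) (no.ˈger) (ˈle:) (ˈse:).
Foot heads: 3, 5, 7, 8, 9.
Primary stress on the leftmost head = syllable 3.
Secondary stress on 5, 7, 8, 9: gre.fu.ˈse.me.ˌpik.no.ˌger.ˌle:.ˌse:.

primary 3, secondary 5, 7, 8, 9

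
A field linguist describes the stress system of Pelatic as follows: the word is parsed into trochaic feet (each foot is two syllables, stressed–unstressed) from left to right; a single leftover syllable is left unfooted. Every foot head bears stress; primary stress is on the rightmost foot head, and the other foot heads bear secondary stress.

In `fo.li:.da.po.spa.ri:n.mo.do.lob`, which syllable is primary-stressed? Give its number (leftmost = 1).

7

Parse left to right into trochaic (ˈσσ) feet: (ˈfo.li:) (ˈda.po) (ˈspa.ri:n) (ˈmo.do) lob. Syllable 9 is left unfooted.
Foot heads (stressed positions): 1, 3, 5, 7.
End Rule Rightmost: primary stress on the rightmost head = syllable 7.
Primary stress: syllable 7 → fo.li:.da.po.spa.ri:n.ˈmo.do.lob.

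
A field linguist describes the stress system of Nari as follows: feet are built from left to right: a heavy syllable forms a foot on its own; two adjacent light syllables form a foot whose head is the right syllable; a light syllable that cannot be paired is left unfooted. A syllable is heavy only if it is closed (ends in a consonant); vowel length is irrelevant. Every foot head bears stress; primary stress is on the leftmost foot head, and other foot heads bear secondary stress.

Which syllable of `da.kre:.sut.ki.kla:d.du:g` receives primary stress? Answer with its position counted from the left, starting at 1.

2

Weights: 1 da L, 2 kre: L, 3 sut H, 4 ki L, 5 kla:d H, 6 du:g H.
Parse left to right (heavy = foot alone; LL = one foot; stranded L unfooted): (da.ˈkre:) (ˈsut) ki (ˈkla:d) (ˈdu:g).
Foot heads: 2, 3, 5, 6.
Primary stress on the leftmost head = syllable 2.
Primary stress: syllable 2 → da.ˈkre:.sut.ki.kla:d.du:g.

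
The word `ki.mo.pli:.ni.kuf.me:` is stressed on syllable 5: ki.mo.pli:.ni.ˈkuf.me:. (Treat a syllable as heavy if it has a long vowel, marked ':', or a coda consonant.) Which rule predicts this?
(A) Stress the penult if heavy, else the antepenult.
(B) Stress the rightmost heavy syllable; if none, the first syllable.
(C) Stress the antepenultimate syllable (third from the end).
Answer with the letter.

A

Rule A → syllable 5 ✓.
Rule B → syllable 6 (observed: 5).
Rule C → syllable 4 (observed: 5).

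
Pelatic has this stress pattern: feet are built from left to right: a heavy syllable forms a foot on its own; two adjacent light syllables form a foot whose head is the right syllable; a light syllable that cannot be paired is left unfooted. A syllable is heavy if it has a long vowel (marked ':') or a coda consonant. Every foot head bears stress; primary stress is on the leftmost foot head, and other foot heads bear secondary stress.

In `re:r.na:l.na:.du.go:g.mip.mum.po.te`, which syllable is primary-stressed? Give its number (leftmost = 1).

1

Weights: 1 re:r H, 2 na:l H, 3 na: H, 4 du L, 5 go:g H, 6 mip H, 7 mum H, 8 po L, 9 te L.
Parse left to right (heavy = foot alone; LL = one foot; stranded L unfooted): (ˈre:r) (ˈna:l) (ˈna:) du (ˈgo:g) (ˈmip) (ˈmum) (po.ˈte).
Foot heads: 1, 2, 3, 5, 6, 7, 9.
Primary stress on the leftmost head = syllable 1.
Primary stress: syllable 1 → ˈre:r.na:l.na:.du.go:g.mip.mum.po.te.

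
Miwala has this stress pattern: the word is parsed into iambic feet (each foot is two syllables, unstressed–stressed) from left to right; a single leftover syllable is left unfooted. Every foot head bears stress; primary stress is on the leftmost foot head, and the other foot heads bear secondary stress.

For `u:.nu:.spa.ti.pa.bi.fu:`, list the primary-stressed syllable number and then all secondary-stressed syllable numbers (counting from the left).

Parse left to right into iambic (σˈσ) feet: (u:.ˈnu:) (spa.ˈti) (pa.ˈbi) fu:. Syllable 7 is left unfooted.
Foot heads (stressed positions): 2, 4, 6.
End Rule Leftmost: primary stress on the leftmost head = syllable 2.
Secondary stress on 4, 6: u:.ˈnu:.spa.ˌti.pa.ˌbi.fu:.

primary 2, secondary 4, 6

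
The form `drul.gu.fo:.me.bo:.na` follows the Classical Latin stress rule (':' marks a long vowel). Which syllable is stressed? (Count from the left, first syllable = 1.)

5

Classical Latin: stress the penult if heavy (long vowel or closed), else the antepenult.
Weights: 4 me L, 5 bo: H, 6 na L.
The penult (syllable 5, bo:) is heavy, so it takes stress.
Stress on syllable 5: drul.gu.fo:.me.ˈbo:.na.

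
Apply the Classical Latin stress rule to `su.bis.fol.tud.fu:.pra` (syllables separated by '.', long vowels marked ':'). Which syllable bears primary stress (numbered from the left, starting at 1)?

Classical Latin: stress the penult if heavy (long vowel or closed), else the antepenult.
Weights: 4 tud H, 5 fu: H, 6 pra L.
The penult (syllable 5, fu:) is heavy, so it takes stress.
Stress on syllable 5: su.bis.fol.tud.ˈfu:.pra.

5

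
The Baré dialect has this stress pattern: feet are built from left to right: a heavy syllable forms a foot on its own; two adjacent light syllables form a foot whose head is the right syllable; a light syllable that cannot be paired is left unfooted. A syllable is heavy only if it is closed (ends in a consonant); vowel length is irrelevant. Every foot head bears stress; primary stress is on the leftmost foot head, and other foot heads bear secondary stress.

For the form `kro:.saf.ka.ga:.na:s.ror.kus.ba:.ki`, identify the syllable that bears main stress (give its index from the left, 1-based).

2

Weights: 1 kro: L, 2 saf H, 3 ka L, 4 ga: L, 5 na:s H, 6 ror H, 7 kus H, 8 ba: L, 9 ki L.
Parse left to right (heavy = foot alone; LL = one foot; stranded L unfooted): kro: (ˈsaf) (ka.ˈga:) (ˈna:s) (ˈror) (ˈkus) (ba:.ˈki).
Foot heads: 2, 4, 5, 6, 7, 9.
Primary stress on the leftmost head = syllable 2.
Primary stress: syllable 2 → kro:.ˈsaf.ka.ga:.na:s.ror.kus.ba:.ki.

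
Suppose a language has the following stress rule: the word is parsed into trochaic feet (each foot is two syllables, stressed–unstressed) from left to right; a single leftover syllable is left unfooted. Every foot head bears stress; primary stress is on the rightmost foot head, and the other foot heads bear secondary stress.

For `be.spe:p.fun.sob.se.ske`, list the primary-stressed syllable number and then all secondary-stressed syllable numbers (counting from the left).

Parse left to right into trochaic (ˈσσ) feet: (ˈbe.spe:p) (ˈfun.sob) (ˈse.ske).
Foot heads (stressed positions): 1, 3, 5.
End Rule Rightmost: primary stress on the rightmost head = syllable 5.
Secondary stress on 1, 3: ˌbe.spe:p.ˌfun.sob.ˈse.ske.

primary 5, secondary 1, 3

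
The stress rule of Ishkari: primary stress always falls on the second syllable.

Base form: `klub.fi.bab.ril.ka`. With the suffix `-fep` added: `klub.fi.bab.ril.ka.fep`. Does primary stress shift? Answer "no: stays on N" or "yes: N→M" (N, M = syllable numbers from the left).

no: stays on 2

Base `klub.fi.bab.ril.ka` (5 syllables):
  The word has 5 syllables; the second syllable is syllable 2 (fi).
  → primary stress on syllable 2.
Suffixed `klub.fi.bab.ril.ka.fep` (6 syllables):
  The word has 6 syllables; the second syllable is syllable 2 (fi).
  → primary stress on syllable 2.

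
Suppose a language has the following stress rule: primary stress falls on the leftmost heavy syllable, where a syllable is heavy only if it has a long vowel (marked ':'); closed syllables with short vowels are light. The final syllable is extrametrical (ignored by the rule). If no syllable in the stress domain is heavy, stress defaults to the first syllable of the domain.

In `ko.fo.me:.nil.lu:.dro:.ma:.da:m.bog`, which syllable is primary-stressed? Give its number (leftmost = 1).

The final syllable (9, bog) is extrametrical; the stress domain is syllables 1–8.
Weights: 1 ko L, 2 fo L, 3 me: H, 4 nil L, 5 lu: H, 6 dro: H, 7 ma: H, 8 da:m H.
Heavy syllables in the domain: 3, 5, 6, 7, 8. The leftmost is syllable 3 (me:).
Primary stress: syllable 3 → ko.fo.ˈme:.nil.lu:.dro:.ma:.da:m.bog.

3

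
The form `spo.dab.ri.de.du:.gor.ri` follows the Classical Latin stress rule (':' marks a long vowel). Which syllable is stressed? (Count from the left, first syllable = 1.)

Classical Latin: stress the penult if heavy (long vowel or closed), else the antepenult.
Weights: 5 du: H, 6 gor H, 7 ri L.
The penult (syllable 6, gor) is heavy, so it takes stress.
Stress on syllable 6: spo.dab.ri.de.du:.ˈgor.ri.

6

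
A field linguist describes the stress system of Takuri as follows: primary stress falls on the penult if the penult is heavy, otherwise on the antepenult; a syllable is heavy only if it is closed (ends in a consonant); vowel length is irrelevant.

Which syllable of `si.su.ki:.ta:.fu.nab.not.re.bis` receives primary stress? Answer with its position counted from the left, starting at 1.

Weights: 7 not H, 8 re L, 9 bis H.
The penult (syllable 8, re) is light, so stress falls on the antepenult (syllable 7, not).
Primary stress: syllable 7 → si.su.ki:.ta:.fu.nab.ˈnot.re.bis.

7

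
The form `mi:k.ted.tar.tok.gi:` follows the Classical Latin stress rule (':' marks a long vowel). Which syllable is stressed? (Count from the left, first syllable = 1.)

Classical Latin: stress the penult if heavy (long vowel or closed), else the antepenult.
Weights: 3 tar H, 4 tok H, 5 gi: H.
The penult (syllable 4, tok) is heavy, so it takes stress.
Stress on syllable 4: mi:k.ted.tar.ˈtok.gi:.

4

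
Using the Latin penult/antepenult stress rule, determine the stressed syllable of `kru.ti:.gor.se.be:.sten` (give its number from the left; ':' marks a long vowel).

5

Classical Latin: stress the penult if heavy (long vowel or closed), else the antepenult.
Weights: 4 se L, 5 be: H, 6 sten H.
The penult (syllable 5, be:) is heavy, so it takes stress.
Stress on syllable 5: kru.ti:.gor.se.ˈbe:.sten.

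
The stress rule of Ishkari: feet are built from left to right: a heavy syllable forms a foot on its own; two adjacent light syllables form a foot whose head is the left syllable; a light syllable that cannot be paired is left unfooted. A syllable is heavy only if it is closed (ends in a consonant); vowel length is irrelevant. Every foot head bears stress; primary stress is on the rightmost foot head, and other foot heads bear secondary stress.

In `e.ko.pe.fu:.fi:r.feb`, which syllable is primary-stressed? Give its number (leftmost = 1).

Weights: 1 e L, 2 ko L, 3 pe L, 4 fu: L, 5 fi:r H, 6 feb H.
Parse left to right (heavy = foot alone; LL = one foot; stranded L unfooted): (ˈe.ko) (ˈpe.fu:) (ˈfi:r) (ˈfeb).
Foot heads: 1, 3, 5, 6.
Primary stress on the rightmost head = syllable 6.
Primary stress: syllable 6 → e.ko.pe.fu:.fi:r.ˈfeb.

6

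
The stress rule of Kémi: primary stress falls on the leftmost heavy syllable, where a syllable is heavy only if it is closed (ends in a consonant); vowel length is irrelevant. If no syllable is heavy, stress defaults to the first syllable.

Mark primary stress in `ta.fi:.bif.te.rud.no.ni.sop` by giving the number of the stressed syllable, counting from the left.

3

Weights: 1 ta L, 2 fi: L, 3 bif H, 4 te L, 5 rud H, 6 no L, 7 ni L, 8 sop H.
Heavy syllables in the domain: 3, 5, 8. The leftmost is syllable 3 (bif).
Primary stress: syllable 3 → ta.fi:.ˈbif.te.rud.no.ni.sop.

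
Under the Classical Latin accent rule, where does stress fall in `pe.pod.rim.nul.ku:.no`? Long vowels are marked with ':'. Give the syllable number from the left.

Classical Latin: stress the penult if heavy (long vowel or closed), else the antepenult.
Weights: 4 nul H, 5 ku: H, 6 no L.
The penult (syllable 5, ku:) is heavy, so it takes stress.
Stress on syllable 5: pe.pod.rim.nul.ˈku:.no.

5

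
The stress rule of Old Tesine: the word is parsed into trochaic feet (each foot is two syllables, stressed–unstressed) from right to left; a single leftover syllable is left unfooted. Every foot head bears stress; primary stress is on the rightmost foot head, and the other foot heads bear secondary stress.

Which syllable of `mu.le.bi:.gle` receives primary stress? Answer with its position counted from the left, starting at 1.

Parse right to left into trochaic (ˈσσ) feet: (ˈmu.le) (ˈbi:.gle).
Foot heads (stressed positions): 1, 3.
End Rule Rightmost: primary stress on the rightmost head = syllable 3.
Primary stress: syllable 3 → mu.le.ˈbi:.gle.

3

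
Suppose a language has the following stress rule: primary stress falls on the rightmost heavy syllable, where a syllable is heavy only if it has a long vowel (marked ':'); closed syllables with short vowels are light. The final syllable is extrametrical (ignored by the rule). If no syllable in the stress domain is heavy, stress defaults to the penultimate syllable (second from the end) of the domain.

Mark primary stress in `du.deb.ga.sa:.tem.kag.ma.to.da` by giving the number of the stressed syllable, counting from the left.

The final syllable (9, da) is extrametrical; the stress domain is syllables 1–8.
Weights: 1 du L, 2 deb L, 3 ga L, 4 sa: H, 5 tem L, 6 kag L, 7 ma L, 8 to L.
Heavy syllables in the domain: 4. The rightmost is syllable 4 (sa:).
Primary stress: syllable 4 → du.deb.ga.ˈsa:.tem.kag.ma.to.da.

4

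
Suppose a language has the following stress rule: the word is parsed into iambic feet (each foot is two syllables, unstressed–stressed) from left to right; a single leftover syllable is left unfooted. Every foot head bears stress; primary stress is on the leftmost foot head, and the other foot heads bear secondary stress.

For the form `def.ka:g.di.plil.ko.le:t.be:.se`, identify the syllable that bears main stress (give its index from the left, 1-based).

2

Parse left to right into iambic (σˈσ) feet: (def.ˈka:g) (di.ˈplil) (ko.ˈle:t) (be:.ˈse).
Foot heads (stressed positions): 2, 4, 6, 8.
End Rule Leftmost: primary stress on the leftmost head = syllable 2.
Primary stress: syllable 2 → def.ˈka:g.di.plil.ko.le:t.be:.se.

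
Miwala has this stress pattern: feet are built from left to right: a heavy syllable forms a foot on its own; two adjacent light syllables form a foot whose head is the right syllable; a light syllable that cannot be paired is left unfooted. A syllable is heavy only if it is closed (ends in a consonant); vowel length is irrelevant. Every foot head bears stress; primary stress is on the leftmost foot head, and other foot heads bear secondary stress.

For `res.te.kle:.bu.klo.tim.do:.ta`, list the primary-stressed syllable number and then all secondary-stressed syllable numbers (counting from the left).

primary 1, secondary 3, 5, 6, 8

Weights: 1 res H, 2 te L, 3 kle: L, 4 bu L, 5 klo L, 6 tim H, 7 do: L, 8 ta L.
Parse left to right (heavy = foot alone; LL = one foot; stranded L unfooted): (ˈres) (te.ˈkle:) (bu.ˈklo) (ˈtim) (do:.ˈta).
Foot heads: 1, 3, 5, 6, 8.
Primary stress on the leftmost head = syllable 1.
Secondary stress on 3, 5, 6, 8: ˈres.te.ˌkle:.bu.ˌklo.ˌtim.do:.ˌta.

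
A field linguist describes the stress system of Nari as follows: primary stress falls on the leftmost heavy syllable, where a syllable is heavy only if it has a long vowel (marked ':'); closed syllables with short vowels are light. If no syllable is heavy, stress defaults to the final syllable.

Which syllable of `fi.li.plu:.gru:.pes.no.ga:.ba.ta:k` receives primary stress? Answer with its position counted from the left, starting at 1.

Weights: 1 fi L, 2 li L, 3 plu: H, 4 gru: H, 5 pes L, 6 no L, 7 ga: H, 8 ba L, 9 ta:k H.
Heavy syllables in the domain: 3, 4, 7, 9. The leftmost is syllable 3 (plu:).
Primary stress: syllable 3 → fi.li.ˈplu:.gru:.pes.no.ga:.ba.ta:k.

3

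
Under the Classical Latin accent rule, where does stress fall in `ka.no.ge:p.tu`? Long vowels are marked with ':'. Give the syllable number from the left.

3

Classical Latin: stress the penult if heavy (long vowel or closed), else the antepenult.
Weights: 2 no L, 3 ge:p H, 4 tu L.
The penult (syllable 3, ge:p) is heavy, so it takes stress.
Stress on syllable 3: ka.no.ˈge:p.tu.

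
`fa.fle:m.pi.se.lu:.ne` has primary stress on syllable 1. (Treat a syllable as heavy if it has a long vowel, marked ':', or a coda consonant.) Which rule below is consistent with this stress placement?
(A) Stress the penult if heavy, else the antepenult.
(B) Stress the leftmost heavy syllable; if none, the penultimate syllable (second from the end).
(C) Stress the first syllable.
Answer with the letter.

Rule A → syllable 5 (observed: 1).
Rule B → syllable 2 (observed: 1).
Rule C → syllable 1 ✓.

C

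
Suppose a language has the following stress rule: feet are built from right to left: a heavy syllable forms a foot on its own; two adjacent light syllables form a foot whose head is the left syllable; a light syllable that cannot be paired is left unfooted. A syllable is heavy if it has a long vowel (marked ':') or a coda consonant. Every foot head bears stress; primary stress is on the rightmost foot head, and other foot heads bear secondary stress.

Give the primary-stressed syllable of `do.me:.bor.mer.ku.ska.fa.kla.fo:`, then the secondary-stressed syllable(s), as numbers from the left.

Weights: 1 do L, 2 me: H, 3 bor H, 4 mer H, 5 ku L, 6 ska L, 7 fa L, 8 kla L, 9 fo: H.
Parse right to left (heavy = foot alone; LL = one foot; stranded L unfooted): do (ˈme:) (ˈbor) (ˈmer) (ˈku.ska) (ˈfa.kla) (ˈfo:).
Foot heads: 2, 3, 4, 5, 7, 9.
Primary stress on the rightmost head = syllable 9.
Secondary stress on 2, 3, 4, 5, 7: do.ˌme:.ˌbor.ˌmer.ˌku.ska.ˌfa.kla.ˈfo:.

primary 9, secondary 2, 3, 4, 5, 7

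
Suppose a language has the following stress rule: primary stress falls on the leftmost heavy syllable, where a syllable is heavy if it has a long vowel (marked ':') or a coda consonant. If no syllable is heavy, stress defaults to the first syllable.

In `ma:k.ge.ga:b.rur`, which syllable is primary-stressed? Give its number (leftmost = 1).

Weights: 1 ma:k H, 2 ge L, 3 ga:b H, 4 rur H.
Heavy syllables in the domain: 1, 3, 4. The leftmost is syllable 1 (ma:k).
Primary stress: syllable 1 → ˈma:k.ge.ga:b.rur.

1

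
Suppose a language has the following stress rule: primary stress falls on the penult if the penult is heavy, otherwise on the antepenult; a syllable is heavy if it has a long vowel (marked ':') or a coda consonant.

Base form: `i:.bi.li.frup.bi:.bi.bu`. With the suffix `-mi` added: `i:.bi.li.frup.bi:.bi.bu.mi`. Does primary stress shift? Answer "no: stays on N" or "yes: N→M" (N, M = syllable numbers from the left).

Base `i:.bi.li.frup.bi:.bi.bu` (7 syllables):
  Weights: 5 bi: H, 6 bi L, 7 bu L.
  The penult (syllable 6, bi) is light, so stress falls on the antepenult (syllable 5, bi:).
  → primary stress on syllable 5.
Suffixed `i:.bi.li.frup.bi:.bi.bu.mi` (8 syllables):
  Weights: 6 bi L, 7 bu L, 8 mi L.
  The penult (syllable 7, bu) is light, so stress falls on the antepenult (syllable 6, bi).
  → primary stress on syllable 6.

yes: 5→6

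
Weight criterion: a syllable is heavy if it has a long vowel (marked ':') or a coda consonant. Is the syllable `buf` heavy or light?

`buf`: short vowel, closed (coda /f/). Closed → heavy.

heavy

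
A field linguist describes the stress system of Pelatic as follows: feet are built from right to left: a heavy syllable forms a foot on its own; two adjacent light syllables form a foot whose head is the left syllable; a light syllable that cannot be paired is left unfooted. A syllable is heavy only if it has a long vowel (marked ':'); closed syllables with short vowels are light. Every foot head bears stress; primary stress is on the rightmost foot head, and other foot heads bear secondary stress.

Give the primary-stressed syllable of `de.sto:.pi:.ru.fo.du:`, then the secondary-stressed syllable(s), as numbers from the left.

Weights: 1 de L, 2 sto: H, 3 pi: H, 4 ru L, 5 fo L, 6 du: H.
Parse right to left (heavy = foot alone; LL = one foot; stranded L unfooted): de (ˈsto:) (ˈpi:) (ˈru.fo) (ˈdu:).
Foot heads: 2, 3, 4, 6.
Primary stress on the rightmost head = syllable 6.
Secondary stress on 2, 3, 4: de.ˌsto:.ˌpi:.ˌru.fo.ˈdu:.

primary 6, secondary 2, 3, 4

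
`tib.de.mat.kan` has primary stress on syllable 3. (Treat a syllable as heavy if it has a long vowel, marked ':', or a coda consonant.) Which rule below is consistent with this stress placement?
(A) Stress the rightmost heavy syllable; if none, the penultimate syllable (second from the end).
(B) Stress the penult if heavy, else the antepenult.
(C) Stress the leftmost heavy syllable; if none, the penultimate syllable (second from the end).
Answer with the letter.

B

Rule A → syllable 4 (observed: 3).
Rule B → syllable 3 ✓.
Rule C → syllable 1 (observed: 3).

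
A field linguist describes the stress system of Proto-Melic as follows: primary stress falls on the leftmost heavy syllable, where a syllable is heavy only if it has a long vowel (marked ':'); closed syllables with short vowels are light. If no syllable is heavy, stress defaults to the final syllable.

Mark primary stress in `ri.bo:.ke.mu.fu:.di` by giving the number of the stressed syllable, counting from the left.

2

Weights: 1 ri L, 2 bo: H, 3 ke L, 4 mu L, 5 fu: H, 6 di L.
Heavy syllables in the domain: 2, 5. The leftmost is syllable 2 (bo:).
Primary stress: syllable 2 → ri.ˈbo:.ke.mu.fu:.di.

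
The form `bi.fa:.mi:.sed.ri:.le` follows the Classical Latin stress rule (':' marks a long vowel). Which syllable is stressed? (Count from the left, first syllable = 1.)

5

Classical Latin: stress the penult if heavy (long vowel or closed), else the antepenult.
Weights: 4 sed H, 5 ri: H, 6 le L.
The penult (syllable 5, ri:) is heavy, so it takes stress.
Stress on syllable 5: bi.fa:.mi:.sed.ˈri:.le.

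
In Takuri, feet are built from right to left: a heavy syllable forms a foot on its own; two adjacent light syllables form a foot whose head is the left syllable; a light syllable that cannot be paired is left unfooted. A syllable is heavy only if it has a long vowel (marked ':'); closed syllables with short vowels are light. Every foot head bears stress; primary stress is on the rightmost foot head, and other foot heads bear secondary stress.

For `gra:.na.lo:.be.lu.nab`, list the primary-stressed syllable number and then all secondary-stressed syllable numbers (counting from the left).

primary 5, secondary 1, 3

Weights: 1 gra: H, 2 na L, 3 lo: H, 4 be L, 5 lu L, 6 nab L.
Parse right to left (heavy = foot alone; LL = one foot; stranded L unfooted): (ˈgra:) na (ˈlo:) be (ˈlu.nab).
Foot heads: 1, 3, 5.
Primary stress on the rightmost head = syllable 5.
Secondary stress on 1, 3: ˌgra:.na.ˌlo:.be.ˈlu.nab.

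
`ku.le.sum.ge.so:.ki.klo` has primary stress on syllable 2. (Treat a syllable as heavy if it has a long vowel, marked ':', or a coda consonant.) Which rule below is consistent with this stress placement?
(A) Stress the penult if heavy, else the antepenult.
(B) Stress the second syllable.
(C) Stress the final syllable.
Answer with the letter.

Rule A → syllable 5 (observed: 2).
Rule B → syllable 2 ✓.
Rule C → syllable 7 (observed: 2).

B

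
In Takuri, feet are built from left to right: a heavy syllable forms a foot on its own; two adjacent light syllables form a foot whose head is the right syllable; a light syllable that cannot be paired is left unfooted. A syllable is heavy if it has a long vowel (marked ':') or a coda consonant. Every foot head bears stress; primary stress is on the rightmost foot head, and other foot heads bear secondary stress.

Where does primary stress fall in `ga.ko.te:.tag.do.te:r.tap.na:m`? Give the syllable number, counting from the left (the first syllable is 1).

Weights: 1 ga L, 2 ko L, 3 te: H, 4 tag H, 5 do L, 6 te:r H, 7 tap H, 8 na:m H.
Parse left to right (heavy = foot alone; LL = one foot; stranded L unfooted): (ga.ˈko) (ˈte:) (ˈtag) do (ˈte:r) (ˈtap) (ˈna:m).
Foot heads: 2, 3, 4, 6, 7, 8.
Primary stress on the rightmost head = syllable 8.
Primary stress: syllable 8 → ga.ko.te:.tag.do.te:r.tap.ˈna:m.

8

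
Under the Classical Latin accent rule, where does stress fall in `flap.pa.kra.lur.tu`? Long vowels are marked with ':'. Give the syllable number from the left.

4

Classical Latin: stress the penult if heavy (long vowel or closed), else the antepenult.
Weights: 3 kra L, 4 lur H, 5 tu L.
The penult (syllable 4, lur) is heavy, so it takes stress.
Stress on syllable 4: flap.pa.kra.ˈlur.tu.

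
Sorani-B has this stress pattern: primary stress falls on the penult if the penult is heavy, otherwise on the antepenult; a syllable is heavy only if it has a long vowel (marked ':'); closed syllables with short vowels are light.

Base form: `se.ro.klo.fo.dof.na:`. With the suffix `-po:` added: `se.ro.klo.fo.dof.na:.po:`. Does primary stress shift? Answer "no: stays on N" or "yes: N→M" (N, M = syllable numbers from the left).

Base `se.ro.klo.fo.dof.na:` (6 syllables):
  Weights: 4 fo L, 5 dof L, 6 na: H.
  The penult (syllable 5, dof) is light, so stress falls on the antepenult (syllable 4, fo).
  → primary stress on syllable 4.
Suffixed `se.ro.klo.fo.dof.na:.po:` (7 syllables):
  Weights: 5 dof L, 6 na: H, 7 po: H.
  The penult (syllable 6, na:) is heavy, so it takes stress.
  → primary stress on syllable 6.

yes: 4→6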